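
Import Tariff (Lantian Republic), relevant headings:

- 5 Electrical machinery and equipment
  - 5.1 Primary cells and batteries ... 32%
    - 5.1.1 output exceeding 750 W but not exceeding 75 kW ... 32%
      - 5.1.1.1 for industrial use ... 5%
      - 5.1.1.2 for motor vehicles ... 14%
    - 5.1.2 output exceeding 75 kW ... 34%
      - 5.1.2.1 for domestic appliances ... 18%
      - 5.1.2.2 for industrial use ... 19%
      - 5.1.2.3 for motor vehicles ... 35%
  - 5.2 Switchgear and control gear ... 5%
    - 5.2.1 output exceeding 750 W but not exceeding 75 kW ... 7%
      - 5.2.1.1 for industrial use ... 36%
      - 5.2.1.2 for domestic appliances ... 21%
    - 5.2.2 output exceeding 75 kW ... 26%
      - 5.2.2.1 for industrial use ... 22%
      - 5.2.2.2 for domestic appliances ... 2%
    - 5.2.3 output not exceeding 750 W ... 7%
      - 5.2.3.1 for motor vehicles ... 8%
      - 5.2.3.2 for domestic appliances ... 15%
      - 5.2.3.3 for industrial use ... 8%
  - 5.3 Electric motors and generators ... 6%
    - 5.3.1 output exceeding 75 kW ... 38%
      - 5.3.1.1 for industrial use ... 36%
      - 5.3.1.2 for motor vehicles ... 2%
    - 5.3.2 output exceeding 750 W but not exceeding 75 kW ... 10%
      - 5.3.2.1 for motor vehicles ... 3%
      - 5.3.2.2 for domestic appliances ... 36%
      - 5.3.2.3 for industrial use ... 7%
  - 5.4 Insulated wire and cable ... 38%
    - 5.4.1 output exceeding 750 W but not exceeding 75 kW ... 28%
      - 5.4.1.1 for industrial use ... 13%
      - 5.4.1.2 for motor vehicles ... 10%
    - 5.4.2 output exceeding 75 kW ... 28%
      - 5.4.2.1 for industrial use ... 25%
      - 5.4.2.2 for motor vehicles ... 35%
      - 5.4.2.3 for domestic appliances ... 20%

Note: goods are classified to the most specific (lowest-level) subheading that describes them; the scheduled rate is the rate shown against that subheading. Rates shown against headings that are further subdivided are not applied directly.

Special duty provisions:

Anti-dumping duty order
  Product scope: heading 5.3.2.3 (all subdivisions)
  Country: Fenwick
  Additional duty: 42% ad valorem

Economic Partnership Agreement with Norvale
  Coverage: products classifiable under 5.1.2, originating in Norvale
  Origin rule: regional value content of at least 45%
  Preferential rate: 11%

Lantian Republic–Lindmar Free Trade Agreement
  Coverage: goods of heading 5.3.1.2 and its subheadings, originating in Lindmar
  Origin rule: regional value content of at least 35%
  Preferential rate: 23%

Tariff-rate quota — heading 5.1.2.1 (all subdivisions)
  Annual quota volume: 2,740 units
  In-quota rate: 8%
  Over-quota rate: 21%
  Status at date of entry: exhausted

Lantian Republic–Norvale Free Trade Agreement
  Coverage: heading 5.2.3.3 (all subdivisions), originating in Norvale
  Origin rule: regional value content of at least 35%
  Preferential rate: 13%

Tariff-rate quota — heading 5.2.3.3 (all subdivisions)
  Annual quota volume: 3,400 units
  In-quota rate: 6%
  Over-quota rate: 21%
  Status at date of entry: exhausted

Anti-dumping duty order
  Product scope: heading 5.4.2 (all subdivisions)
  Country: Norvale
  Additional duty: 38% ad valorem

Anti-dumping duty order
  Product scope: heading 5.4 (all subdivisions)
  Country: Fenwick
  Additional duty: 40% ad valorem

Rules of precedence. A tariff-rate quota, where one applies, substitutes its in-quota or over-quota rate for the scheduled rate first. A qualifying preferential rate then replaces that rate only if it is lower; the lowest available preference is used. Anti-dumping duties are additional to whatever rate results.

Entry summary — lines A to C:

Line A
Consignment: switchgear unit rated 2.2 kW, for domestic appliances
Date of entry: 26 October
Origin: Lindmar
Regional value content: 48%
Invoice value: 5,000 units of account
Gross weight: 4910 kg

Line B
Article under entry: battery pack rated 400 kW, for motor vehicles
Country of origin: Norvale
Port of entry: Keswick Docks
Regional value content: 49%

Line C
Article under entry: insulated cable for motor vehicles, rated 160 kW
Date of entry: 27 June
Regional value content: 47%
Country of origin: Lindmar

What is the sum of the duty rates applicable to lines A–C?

67%

Line A: switchgear unit → 5.2; rated 2.2 kW → 5.2.1; for domestic appliances → 5.2.1.2. Scheduled 21%. Lindmar agreement on 5.3.1.2: 5.2.1.2 not covered. → 21%.
Line B: battery pack → 5.1; rated 400 kW → 5.1.2; for motor vehicles → 5.1.2.3. Scheduled 35%. Norvale agreement on 5.1.2: RVC ≥ 45% → 11% available; Norvale agreement on 5.2.3.3: 5.1.2.3 not covered; preferential 11%. → 11%.
Line C: insulated cable → 5.4; rated 160 kW → 5.4.2; for motor vehicles → 5.4.2.2. Scheduled 35%. Lindmar agreement on 5.3.1.2: 5.4.2.2 not covered. → 35%.
Sum: 21% + 11% + 35% = 67%.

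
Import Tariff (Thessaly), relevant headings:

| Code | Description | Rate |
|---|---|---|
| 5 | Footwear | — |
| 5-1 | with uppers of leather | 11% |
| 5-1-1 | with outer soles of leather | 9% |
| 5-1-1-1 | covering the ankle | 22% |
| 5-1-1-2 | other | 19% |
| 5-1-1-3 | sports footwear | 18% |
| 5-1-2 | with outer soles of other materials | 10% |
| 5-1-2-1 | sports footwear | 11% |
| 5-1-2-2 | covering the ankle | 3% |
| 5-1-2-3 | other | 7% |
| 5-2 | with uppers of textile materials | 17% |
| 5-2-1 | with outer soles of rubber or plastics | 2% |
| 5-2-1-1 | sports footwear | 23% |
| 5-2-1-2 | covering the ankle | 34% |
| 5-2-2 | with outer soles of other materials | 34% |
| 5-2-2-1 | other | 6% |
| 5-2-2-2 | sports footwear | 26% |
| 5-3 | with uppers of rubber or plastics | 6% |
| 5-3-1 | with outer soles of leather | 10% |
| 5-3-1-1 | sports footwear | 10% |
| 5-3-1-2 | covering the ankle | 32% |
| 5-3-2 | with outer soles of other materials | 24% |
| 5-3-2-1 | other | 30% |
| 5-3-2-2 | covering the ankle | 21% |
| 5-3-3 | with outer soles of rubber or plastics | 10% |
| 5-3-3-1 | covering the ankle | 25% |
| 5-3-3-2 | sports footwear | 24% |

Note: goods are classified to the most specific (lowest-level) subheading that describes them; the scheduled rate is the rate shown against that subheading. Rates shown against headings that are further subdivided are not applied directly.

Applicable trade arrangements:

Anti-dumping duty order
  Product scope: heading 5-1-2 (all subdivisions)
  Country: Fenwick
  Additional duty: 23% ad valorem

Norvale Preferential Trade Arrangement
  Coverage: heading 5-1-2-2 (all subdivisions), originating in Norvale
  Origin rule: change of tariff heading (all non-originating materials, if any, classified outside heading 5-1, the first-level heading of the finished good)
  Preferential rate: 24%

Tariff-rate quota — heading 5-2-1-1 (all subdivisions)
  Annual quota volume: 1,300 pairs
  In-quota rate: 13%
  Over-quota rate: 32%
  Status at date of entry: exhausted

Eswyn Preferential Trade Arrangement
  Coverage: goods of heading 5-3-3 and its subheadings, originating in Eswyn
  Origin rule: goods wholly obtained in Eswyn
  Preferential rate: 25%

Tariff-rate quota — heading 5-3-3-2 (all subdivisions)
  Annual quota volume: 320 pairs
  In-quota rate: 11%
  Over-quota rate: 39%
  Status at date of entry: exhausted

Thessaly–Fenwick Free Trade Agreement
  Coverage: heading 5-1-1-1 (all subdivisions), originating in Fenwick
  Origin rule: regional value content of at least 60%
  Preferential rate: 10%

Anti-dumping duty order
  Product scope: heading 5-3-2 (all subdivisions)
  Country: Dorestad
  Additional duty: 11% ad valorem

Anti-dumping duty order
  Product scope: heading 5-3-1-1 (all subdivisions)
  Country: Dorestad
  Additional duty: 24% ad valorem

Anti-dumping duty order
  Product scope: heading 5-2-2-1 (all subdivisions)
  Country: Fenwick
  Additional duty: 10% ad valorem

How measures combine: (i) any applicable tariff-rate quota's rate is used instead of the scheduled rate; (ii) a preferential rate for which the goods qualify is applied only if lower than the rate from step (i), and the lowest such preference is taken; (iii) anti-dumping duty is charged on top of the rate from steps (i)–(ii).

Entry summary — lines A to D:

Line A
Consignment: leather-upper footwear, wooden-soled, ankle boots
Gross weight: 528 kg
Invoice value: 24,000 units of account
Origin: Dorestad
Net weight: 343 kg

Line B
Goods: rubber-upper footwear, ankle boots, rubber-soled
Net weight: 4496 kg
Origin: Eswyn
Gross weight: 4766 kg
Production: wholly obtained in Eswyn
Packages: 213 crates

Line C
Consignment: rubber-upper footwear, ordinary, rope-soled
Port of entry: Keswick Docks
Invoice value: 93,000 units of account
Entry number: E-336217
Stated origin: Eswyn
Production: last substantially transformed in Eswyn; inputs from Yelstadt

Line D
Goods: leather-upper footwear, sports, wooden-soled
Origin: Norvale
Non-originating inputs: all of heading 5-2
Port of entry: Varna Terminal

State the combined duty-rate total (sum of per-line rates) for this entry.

69%

Line A: leather-upper → 5-1; wooden-soled → 5-1-2; ankle boots → 5-1-2-2. Scheduled 3%. No special measure applies. → 3%.
Line B: rubber-upper → 5-3; rubber-soled → 5-3-3; ankle boots → 5-3-3-1. Scheduled 25%. Eswyn agreement on 5-3-3: wholly obtained → 25% available; preference 25% not lower than 25% → no reduction. → 25%.
Line C: rubber-upper → 5-3; rope-soled → 5-3-2; ordinary → 5-3-2-1. Scheduled 30%. Eswyn agreement on 5-3-3: 5-3-2-1 not covered. → 30%.
Line D: leather-upper → 5-1; wooden-soled → 5-1-2; sports → 5-1-2-1. Scheduled 11%. Norvale agreement on 5-1-2-2: 5-1-2-1 not covered. → 11%.
Sum: 3% + 25% + 30% + 11% = 69%.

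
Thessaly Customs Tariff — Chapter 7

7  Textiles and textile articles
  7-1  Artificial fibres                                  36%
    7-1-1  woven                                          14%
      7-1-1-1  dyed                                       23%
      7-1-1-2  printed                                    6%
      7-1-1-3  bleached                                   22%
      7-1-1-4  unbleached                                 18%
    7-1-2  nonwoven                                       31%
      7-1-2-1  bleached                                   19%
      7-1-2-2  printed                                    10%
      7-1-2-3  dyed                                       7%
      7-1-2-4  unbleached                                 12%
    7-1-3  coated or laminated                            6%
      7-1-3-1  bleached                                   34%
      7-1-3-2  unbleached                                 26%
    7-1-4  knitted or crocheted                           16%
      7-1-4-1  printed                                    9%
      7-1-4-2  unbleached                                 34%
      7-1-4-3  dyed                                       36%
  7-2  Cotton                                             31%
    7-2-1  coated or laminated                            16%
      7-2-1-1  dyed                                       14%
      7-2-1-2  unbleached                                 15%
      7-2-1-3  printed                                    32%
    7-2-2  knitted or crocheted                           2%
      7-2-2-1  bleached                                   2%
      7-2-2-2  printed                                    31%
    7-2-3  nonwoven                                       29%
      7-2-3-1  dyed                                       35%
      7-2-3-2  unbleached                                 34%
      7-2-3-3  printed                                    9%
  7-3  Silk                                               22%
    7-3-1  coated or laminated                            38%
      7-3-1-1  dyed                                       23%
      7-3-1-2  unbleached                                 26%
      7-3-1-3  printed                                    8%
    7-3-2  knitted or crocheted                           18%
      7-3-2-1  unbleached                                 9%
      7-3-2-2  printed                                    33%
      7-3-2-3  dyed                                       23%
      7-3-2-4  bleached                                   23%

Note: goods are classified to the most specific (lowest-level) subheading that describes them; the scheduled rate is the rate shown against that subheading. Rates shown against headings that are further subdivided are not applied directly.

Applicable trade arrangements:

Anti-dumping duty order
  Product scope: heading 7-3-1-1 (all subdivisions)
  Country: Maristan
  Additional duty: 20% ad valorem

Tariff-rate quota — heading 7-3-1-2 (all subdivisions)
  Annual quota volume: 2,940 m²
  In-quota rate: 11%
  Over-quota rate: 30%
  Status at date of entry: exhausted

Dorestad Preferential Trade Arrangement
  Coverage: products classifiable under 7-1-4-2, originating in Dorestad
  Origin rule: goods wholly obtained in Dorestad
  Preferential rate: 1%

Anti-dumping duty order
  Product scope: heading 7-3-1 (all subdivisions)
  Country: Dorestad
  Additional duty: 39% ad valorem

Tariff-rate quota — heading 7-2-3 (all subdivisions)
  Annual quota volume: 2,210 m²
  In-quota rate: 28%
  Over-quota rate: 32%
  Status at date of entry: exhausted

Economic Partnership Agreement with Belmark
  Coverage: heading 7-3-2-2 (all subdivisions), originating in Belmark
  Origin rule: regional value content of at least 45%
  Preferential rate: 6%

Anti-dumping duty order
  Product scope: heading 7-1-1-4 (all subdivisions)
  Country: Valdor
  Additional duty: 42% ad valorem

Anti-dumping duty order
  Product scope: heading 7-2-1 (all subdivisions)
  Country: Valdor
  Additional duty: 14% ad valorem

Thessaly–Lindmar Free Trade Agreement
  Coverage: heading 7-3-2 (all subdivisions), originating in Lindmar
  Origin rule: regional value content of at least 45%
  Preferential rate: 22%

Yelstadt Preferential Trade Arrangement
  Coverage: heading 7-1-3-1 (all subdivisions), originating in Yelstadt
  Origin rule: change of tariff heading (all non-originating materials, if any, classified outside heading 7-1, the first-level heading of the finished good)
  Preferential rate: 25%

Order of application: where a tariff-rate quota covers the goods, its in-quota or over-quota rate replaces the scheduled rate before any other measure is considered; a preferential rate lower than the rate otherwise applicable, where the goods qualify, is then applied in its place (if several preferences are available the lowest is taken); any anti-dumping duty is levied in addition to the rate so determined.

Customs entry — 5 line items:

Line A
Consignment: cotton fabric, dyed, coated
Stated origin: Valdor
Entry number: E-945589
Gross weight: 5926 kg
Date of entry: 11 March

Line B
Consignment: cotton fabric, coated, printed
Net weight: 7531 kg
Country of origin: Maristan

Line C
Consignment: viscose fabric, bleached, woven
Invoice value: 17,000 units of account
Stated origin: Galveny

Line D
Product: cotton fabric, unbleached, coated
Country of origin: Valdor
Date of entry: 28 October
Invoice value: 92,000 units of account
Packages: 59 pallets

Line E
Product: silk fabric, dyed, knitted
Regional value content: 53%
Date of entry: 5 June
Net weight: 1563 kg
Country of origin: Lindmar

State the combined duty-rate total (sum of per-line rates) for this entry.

133%

Line A: cotton → 7-2; coated → 7-2-1; dyed → 7-2-1-1. Scheduled 14%. anti-dumping (Valdor, 7-2-1): +14%; total 14% + 14% = 28%. → 28%.
Line B: cotton → 7-2; coated → 7-2-1; printed → 7-2-1-3. Scheduled 32%. No special measure applies. → 32%.
Line C: viscose → 7-1; woven → 7-1-1; bleached → 7-1-1-3. Scheduled 22%. No special measure applies. → 22%.
Line D: cotton → 7-2; coated → 7-2-1; unbleached → 7-2-1-2. Scheduled 15%. anti-dumping (Valdor, 7-2-1): +14%; total 15% + 14% = 29%. → 29%.
Line E: silk → 7-3; knitted → 7-3-2; dyed → 7-3-2-3. Scheduled 23%. Lindmar agreement on 7-3-2: RVC ≥ 45% → 22% available; preferential 22%. → 22%.
Sum: 28% + 32% + 22% + 29% + 22% = 133%.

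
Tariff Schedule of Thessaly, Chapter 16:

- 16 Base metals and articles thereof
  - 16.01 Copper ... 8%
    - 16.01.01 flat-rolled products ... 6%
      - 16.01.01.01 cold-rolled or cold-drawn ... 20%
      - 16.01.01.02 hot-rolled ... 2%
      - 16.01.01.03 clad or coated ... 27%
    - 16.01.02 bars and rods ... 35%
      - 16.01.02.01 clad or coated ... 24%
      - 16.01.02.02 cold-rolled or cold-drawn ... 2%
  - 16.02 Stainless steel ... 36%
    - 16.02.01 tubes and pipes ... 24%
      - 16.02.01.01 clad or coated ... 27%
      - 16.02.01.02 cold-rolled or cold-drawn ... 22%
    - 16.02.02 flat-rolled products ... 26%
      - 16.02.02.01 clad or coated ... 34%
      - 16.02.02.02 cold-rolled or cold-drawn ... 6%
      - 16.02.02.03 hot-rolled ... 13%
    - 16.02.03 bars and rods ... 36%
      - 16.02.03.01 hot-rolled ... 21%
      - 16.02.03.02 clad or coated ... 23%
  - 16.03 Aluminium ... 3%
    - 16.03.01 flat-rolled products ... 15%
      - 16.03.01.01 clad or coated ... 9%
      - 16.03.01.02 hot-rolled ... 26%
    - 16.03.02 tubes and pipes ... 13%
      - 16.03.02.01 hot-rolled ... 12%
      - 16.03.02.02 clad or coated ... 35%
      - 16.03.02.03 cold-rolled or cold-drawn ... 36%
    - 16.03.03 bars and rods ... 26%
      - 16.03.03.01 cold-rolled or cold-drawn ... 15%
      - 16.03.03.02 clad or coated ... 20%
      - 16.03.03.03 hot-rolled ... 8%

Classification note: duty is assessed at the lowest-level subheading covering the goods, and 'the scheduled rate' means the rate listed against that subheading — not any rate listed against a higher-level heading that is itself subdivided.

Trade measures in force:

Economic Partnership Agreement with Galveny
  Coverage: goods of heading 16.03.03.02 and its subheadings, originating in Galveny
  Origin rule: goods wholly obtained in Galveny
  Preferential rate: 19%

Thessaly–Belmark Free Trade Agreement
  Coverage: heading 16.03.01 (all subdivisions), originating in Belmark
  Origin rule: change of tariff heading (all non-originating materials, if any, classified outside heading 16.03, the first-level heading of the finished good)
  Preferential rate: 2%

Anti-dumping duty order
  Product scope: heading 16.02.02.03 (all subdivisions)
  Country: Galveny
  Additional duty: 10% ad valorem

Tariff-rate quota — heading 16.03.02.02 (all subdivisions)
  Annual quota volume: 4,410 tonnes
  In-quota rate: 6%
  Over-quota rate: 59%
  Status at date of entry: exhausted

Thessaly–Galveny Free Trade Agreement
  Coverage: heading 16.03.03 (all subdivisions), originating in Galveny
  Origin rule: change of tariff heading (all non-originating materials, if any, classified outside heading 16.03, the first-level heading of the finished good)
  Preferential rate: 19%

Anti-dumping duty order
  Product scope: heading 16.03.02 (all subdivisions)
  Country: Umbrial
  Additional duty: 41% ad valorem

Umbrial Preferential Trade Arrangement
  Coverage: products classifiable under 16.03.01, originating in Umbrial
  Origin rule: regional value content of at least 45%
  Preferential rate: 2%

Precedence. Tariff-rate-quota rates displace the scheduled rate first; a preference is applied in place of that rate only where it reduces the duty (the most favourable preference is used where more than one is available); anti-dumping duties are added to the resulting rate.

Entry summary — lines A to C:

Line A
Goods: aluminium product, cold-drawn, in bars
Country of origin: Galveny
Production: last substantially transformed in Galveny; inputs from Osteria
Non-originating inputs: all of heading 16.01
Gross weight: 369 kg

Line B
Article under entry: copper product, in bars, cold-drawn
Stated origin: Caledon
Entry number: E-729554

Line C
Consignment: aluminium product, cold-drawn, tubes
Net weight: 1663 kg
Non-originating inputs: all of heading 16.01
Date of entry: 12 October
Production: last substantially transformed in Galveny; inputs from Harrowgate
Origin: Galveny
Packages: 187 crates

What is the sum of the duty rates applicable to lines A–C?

53%

Line A: aluminium → 16.03; in bars → 16.03.03; cold-drawn → 16.03.03.01. Scheduled 15%. Galveny agreement on 16.03.03.02: 16.03.03.01 not covered; Galveny agreement on 16.03.03: CTH met → 19% available; preference 19% not lower than 15% → no reduction. → 15%.
Line B: copper → 16.01; in bars → 16.01.02; cold-drawn → 16.01.02.02. Scheduled 2%. No special measure applies. → 2%.
Line C: aluminium → 16.03; tubes → 16.03.02; cold-drawn → 16.03.02.03. Scheduled 36%. Galveny agreement on 16.03.03.02: 16.03.02.03 not covered; Galveny agreement on 16.03.03: 16.03.02.03 not covered. → 36%.
Sum: 15% + 2% + 36% = 53%.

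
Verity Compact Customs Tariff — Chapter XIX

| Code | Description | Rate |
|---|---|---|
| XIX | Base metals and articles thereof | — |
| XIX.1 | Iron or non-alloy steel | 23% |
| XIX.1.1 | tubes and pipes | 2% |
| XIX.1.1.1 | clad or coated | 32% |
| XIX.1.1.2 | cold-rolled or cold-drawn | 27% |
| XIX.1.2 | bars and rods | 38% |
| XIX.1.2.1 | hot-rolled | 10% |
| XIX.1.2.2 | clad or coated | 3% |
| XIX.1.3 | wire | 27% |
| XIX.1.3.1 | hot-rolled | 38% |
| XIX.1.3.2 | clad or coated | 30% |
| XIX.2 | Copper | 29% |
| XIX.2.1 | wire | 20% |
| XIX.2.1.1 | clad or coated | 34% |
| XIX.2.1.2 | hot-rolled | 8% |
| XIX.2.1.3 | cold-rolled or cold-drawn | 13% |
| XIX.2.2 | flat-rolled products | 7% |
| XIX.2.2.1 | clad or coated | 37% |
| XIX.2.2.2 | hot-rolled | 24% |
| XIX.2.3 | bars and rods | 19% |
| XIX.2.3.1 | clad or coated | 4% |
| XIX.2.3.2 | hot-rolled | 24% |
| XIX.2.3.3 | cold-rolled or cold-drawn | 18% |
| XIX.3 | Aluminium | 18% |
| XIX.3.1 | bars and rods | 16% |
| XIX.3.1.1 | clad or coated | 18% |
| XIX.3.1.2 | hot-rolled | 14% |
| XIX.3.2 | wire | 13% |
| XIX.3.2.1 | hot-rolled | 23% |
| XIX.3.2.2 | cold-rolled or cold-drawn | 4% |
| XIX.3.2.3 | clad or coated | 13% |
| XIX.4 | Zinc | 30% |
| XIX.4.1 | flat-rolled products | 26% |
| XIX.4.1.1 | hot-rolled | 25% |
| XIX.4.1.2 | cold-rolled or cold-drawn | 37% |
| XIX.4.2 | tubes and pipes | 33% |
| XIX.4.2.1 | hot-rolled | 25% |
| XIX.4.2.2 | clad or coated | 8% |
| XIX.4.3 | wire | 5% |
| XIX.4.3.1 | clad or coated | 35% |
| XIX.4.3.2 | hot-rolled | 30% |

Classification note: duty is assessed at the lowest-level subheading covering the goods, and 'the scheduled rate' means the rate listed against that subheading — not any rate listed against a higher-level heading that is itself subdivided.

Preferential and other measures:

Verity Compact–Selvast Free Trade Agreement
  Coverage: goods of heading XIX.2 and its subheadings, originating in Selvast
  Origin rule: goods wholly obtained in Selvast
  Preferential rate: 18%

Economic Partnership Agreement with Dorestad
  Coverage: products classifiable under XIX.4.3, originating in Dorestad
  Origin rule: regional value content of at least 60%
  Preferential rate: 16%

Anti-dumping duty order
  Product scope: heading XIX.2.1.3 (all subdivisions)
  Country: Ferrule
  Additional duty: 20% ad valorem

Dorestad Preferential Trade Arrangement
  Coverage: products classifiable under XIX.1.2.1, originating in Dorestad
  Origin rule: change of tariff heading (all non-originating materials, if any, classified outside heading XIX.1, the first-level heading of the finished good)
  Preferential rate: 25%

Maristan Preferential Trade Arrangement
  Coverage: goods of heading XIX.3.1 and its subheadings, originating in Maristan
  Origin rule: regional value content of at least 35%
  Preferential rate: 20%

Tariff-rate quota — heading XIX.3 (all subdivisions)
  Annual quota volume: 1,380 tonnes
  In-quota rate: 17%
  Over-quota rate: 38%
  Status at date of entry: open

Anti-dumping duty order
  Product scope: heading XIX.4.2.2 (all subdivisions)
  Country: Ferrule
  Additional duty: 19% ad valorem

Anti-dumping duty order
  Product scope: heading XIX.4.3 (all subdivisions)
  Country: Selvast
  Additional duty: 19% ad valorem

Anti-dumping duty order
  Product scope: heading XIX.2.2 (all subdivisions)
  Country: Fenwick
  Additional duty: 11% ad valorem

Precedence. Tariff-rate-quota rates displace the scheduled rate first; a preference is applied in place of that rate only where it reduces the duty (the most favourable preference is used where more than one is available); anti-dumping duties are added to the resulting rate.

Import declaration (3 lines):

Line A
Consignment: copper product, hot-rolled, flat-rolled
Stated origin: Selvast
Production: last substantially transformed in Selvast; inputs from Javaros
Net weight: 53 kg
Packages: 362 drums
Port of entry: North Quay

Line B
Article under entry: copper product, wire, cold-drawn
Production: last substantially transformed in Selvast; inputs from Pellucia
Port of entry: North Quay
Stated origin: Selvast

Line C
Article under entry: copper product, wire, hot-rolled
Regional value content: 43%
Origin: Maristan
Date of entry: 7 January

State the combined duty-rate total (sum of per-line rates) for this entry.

Line A: copper → XIX.2; flat-rolled → XIX.2.2; hot-rolled → XIX.2.2.2. Scheduled 24%. Selvast agreement on XIX.2: not wholly obtained. → 24%.
Line B: copper → XIX.2; wire → XIX.2.1; cold-drawn → XIX.2.1.3. Scheduled 13%. Selvast agreement on XIX.2: not wholly obtained. → 13%.
Line C: copper → XIX.2; wire → XIX.2.1; hot-rolled → XIX.2.1.2. Scheduled 8%. Maristan agreement on XIX.3.1: XIX.2.1.2 not covered. → 8%.
Sum: 24% + 13% + 8% = 45%.

45%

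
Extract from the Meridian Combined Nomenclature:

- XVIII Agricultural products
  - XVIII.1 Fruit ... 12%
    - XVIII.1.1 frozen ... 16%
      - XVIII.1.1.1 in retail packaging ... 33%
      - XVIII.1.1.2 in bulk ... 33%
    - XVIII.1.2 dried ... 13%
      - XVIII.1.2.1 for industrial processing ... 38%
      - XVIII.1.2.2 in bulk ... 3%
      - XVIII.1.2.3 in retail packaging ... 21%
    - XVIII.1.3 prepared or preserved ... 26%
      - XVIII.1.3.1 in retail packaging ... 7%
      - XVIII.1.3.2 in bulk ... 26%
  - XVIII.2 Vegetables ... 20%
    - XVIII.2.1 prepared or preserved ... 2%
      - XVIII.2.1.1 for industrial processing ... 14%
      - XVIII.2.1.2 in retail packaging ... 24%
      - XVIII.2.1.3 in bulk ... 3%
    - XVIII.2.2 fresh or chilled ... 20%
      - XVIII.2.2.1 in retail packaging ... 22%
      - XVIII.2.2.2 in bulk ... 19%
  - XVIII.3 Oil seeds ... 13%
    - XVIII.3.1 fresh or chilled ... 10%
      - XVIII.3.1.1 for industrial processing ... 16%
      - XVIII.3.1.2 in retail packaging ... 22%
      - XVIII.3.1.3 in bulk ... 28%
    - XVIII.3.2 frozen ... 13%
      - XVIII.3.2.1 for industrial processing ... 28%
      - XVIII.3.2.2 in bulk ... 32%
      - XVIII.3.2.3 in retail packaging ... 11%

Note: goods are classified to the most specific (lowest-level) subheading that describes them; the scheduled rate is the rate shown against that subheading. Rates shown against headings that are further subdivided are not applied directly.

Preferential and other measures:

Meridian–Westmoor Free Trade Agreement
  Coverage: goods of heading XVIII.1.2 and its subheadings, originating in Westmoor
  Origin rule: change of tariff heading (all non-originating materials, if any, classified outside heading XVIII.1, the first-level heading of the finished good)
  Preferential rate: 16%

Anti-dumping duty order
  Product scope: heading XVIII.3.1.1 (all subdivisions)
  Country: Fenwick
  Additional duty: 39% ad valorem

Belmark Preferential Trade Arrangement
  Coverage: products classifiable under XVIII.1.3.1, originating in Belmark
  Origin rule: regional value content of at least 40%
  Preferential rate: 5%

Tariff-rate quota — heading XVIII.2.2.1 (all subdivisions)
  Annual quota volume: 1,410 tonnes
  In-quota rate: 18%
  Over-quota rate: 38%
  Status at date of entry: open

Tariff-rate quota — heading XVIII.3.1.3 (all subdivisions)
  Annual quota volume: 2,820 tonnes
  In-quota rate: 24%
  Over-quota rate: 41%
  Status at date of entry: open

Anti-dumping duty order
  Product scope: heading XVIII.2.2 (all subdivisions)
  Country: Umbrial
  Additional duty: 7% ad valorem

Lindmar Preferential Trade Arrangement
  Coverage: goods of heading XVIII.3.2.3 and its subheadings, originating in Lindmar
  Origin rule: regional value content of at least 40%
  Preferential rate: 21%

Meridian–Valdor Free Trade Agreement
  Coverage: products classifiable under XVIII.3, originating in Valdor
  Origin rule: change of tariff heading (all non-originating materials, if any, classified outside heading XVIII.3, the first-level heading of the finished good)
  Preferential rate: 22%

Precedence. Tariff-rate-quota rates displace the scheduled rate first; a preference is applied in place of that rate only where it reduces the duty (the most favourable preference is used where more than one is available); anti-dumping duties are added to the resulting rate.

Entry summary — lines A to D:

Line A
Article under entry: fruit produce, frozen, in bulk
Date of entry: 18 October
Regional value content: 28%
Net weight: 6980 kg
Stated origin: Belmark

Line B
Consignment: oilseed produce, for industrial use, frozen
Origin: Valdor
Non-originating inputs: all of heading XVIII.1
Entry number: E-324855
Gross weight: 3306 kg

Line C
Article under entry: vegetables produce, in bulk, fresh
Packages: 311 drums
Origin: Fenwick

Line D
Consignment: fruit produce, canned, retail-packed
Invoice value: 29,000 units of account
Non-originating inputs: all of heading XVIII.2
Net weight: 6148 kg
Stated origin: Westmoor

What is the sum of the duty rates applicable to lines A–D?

Line A: fruit → XVIII.1; frozen → XVIII.1.1; in bulk → XVIII.1.1.2. Scheduled 33%. Belmark agreement on XVIII.1.3.1: XVIII.1.1.2 not covered. → 33%.
Line B: oilseed → XVIII.3; frozen → XVIII.3.2; for industrial use → XVIII.3.2.1. Scheduled 28%. Valdor agreement on XVIII.3: CTH met → 22% available; preferential 22%. → 22%.
Line C: vegetables → XVIII.2; fresh → XVIII.2.2; in bulk → XVIII.2.2.2. Scheduled 19%. No special measure applies. → 19%.
Line D: fruit → XVIII.1; canned → XVIII.1.3; retail-packed → XVIII.1.3.1. Scheduled 7%. Westmoor agreement on XVIII.1.2: XVIII.1.3.1 not covered. → 7%.
Sum: 33% + 22% + 19% + 7% = 81%.

81%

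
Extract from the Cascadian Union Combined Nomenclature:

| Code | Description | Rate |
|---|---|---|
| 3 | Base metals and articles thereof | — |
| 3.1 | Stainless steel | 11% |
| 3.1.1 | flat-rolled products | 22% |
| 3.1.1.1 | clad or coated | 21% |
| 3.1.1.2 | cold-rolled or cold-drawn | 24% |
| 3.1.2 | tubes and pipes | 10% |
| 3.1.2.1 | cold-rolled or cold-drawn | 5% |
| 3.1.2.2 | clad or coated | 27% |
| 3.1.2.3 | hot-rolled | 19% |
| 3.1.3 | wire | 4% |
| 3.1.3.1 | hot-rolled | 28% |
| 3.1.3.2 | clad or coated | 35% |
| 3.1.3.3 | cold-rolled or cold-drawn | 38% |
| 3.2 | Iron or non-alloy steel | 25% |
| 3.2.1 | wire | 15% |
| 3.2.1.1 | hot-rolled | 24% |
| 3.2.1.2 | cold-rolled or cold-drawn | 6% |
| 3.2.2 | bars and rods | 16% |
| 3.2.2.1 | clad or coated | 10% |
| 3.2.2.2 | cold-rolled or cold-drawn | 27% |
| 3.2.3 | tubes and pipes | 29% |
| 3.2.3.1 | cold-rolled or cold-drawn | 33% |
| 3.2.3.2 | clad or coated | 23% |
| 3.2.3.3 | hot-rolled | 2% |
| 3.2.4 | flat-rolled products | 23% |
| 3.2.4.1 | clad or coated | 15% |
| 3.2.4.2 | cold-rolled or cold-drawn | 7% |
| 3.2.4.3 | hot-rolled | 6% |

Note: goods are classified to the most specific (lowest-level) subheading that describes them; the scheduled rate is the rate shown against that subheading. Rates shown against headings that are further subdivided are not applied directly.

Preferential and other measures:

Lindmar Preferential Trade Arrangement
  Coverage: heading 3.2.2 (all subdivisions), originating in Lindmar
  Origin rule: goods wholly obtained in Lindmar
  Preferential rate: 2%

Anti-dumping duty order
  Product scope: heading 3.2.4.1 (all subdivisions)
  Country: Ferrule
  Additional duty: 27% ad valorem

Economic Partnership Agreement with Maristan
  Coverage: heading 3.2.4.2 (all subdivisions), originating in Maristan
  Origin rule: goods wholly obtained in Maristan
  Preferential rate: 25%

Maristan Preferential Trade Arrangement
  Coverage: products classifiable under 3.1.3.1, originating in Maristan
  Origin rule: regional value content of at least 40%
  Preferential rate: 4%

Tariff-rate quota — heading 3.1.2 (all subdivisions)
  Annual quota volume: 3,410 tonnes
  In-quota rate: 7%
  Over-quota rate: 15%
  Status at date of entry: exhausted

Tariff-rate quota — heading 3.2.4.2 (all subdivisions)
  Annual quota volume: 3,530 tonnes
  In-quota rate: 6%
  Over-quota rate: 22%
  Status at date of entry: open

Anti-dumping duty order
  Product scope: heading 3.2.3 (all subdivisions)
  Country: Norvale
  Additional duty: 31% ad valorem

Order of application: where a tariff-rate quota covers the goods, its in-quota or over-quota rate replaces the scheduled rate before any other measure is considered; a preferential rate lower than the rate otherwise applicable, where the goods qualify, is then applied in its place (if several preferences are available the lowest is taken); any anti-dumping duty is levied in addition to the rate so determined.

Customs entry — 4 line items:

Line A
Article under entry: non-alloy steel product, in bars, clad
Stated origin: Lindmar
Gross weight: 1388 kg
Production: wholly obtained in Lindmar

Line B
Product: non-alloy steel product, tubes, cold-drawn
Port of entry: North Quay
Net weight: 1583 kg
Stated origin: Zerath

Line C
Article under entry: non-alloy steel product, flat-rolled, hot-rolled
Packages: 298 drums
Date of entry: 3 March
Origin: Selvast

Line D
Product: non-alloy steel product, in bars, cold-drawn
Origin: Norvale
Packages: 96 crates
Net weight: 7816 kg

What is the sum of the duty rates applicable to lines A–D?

Line A: non-alloy steel → 3.2; in bars → 3.2.2; clad → 3.2.2.1. Scheduled 10%. Lindmar agreement on 3.2.2: wholly obtained → 2% available; preferential 2%. → 2%.
Line B: non-alloy steel → 3.2; tubes → 3.2.3; cold-drawn → 3.2.3.1. Scheduled 33%. No special measure applies. → 33%.
Line C: non-alloy steel → 3.2; flat-rolled → 3.2.4; hot-rolled → 3.2.4.3. Scheduled 6%. No special measure applies. → 6%.
Line D: non-alloy steel → 3.2; in bars → 3.2.2; cold-drawn → 3.2.2.2. Scheduled 27%. No special measure applies. → 27%.
Sum: 2% + 33% + 6% + 27% = 68%.

68%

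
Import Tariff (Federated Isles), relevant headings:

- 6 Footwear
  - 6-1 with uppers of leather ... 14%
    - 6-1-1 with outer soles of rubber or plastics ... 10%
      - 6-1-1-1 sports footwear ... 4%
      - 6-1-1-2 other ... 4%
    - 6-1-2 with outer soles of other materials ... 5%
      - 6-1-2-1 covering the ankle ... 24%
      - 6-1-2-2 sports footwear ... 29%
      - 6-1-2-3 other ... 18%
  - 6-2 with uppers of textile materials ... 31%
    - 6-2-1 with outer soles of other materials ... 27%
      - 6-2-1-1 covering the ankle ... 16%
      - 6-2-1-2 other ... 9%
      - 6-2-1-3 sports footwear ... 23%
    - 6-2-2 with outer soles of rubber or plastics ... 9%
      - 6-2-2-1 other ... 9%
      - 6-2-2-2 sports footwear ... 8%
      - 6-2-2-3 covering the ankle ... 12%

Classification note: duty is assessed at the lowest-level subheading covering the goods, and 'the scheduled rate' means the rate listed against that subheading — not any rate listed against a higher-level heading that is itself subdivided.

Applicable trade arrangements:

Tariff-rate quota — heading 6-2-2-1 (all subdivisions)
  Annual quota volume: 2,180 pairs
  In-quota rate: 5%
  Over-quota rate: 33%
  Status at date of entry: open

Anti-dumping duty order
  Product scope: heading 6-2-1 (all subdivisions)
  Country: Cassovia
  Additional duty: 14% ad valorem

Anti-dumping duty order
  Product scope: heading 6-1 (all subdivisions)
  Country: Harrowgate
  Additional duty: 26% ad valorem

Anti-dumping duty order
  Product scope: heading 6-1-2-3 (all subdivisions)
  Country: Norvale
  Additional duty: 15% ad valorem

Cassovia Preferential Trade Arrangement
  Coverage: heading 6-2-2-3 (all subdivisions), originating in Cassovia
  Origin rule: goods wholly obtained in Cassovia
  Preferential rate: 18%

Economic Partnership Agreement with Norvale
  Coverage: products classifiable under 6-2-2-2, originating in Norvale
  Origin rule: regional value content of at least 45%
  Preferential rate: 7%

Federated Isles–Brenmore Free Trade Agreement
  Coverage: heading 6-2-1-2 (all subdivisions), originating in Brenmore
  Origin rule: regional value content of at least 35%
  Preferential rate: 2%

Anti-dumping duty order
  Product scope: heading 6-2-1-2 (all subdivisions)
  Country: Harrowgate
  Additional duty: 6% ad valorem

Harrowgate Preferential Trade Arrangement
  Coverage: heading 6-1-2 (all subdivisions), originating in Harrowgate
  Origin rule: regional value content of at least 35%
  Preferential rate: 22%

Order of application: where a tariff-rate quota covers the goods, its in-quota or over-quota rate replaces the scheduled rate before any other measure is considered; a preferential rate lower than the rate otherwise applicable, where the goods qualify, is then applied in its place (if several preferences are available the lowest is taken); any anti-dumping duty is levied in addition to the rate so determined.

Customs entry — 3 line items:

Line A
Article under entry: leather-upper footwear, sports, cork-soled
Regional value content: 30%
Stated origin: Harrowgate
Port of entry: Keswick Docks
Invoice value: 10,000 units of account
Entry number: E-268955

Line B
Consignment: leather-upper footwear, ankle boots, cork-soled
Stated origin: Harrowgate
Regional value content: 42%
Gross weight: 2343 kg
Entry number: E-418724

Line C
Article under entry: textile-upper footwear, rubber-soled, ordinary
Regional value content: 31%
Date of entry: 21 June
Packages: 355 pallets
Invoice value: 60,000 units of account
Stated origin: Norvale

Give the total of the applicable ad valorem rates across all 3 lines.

Line A: leather-upper → 6-1; cork-soled → 6-1-2; sports → 6-1-2-2. Scheduled 29%. Harrowgate agreement on 6-1-2: RVC < 35%; anti-dumping (Harrowgate, 6-1): +26%; total 29% + 26% = 55%. → 55%.
Line B: leather-upper → 6-1; cork-soled → 6-1-2; ankle boots → 6-1-2-1. Scheduled 24%. Harrowgate agreement on 6-1-2: RVC ≥ 35% → 22% available; preferential 22%; anti-dumping (Harrowgate, 6-1): +26%; total 22% + 26% = 48%. → 48%.
Line C: textile-upper → 6-2; rubber-soled → 6-2-2; ordinary → 6-2-2-1. Scheduled 9%. quota on 6-2-2-1 open → in-quota 5%; Norvale agreement on 6-2-2-2: 6-2-2-1 not covered. → 5%.
Sum: 55% + 48% + 5% = 108%.

108%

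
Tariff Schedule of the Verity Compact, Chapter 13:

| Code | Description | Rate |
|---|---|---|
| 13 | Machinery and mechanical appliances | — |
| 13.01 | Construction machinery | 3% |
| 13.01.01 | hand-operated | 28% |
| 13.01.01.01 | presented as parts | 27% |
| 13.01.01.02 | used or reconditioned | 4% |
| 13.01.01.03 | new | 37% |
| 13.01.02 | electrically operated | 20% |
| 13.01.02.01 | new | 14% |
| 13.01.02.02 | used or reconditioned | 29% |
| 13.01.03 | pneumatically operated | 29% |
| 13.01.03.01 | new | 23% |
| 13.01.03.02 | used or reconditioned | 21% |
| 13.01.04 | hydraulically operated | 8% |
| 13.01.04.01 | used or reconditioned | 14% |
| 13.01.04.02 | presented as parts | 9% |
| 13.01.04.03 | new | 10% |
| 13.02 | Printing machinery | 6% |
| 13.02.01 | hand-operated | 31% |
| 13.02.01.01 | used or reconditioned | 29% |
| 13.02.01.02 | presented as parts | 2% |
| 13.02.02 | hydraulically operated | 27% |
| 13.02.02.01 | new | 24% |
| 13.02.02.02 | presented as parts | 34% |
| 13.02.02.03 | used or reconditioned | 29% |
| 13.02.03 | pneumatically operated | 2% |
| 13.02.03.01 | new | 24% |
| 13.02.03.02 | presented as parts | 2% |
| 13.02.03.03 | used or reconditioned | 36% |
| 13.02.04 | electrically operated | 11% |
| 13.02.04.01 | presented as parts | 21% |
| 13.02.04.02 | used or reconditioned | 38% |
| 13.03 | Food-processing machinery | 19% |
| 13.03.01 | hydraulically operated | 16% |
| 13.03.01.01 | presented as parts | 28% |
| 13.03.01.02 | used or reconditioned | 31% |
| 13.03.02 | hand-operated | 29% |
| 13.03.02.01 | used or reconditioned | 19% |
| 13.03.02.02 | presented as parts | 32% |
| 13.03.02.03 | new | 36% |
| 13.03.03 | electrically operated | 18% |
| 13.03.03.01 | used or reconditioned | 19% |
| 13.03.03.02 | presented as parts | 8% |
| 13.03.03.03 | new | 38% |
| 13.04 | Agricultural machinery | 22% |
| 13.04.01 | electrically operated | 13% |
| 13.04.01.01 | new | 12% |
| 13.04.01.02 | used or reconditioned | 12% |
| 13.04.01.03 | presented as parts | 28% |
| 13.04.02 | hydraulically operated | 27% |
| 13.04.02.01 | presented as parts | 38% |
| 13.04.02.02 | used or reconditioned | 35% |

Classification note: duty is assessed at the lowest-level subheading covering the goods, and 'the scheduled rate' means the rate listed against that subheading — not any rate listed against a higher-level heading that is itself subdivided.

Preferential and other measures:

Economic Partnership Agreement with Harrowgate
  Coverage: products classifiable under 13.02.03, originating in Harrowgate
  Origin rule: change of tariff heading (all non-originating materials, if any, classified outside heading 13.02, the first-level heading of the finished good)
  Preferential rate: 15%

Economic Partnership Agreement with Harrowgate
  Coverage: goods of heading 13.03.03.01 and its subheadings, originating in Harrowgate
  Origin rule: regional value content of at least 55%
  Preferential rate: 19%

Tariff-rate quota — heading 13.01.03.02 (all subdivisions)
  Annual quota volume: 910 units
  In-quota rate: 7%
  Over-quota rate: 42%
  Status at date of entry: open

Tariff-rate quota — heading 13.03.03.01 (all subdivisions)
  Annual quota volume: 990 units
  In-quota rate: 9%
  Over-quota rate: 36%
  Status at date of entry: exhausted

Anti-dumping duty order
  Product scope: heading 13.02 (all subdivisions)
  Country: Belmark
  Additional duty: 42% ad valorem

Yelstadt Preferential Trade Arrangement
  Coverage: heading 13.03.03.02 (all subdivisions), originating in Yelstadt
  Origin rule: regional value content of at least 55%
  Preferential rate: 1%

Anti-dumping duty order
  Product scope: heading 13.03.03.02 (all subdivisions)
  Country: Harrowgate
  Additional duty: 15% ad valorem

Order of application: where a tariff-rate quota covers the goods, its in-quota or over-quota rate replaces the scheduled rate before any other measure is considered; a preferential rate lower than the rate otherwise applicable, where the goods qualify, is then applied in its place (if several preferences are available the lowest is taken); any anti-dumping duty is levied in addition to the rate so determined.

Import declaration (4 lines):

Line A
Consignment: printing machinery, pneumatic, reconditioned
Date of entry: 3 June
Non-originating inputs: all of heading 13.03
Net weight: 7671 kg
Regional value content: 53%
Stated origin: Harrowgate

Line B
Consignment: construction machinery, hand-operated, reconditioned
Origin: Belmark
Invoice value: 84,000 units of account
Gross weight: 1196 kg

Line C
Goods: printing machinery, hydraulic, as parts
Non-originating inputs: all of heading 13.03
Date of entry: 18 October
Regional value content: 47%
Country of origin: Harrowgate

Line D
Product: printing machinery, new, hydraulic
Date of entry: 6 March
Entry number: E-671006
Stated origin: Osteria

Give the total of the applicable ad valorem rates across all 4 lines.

Line A: printing → 13.02; pneumatic → 13.02.03; reconditioned → 13.02.03.03. Scheduled 36%. Harrowgate agreement on 13.02.03: CTH met → 15% available; Harrowgate agreement on 13.03.03.01: 13.02.03.03 not covered; preferential 15%. → 15%.
Line B: construction → 13.01; hand-operated → 13.01.01; reconditioned → 13.01.01.02. Scheduled 4%. No special measure applies. → 4%.
Line C: printing → 13.02; hydraulic → 13.02.02; as parts → 13.02.02.02. Scheduled 34%. Harrowgate agreement on 13.02.03: 13.02.02.02 not covered; Harrowgate agreement on 13.03.03.01: 13.02.02.02 not covered. → 34%.
Line D: printing → 13.02; hydraulic → 13.02.02; new → 13.02.02.01. Scheduled 24%. No special measure applies. → 24%.
Sum: 15% + 4% + 34% + 24% = 77%.

77%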